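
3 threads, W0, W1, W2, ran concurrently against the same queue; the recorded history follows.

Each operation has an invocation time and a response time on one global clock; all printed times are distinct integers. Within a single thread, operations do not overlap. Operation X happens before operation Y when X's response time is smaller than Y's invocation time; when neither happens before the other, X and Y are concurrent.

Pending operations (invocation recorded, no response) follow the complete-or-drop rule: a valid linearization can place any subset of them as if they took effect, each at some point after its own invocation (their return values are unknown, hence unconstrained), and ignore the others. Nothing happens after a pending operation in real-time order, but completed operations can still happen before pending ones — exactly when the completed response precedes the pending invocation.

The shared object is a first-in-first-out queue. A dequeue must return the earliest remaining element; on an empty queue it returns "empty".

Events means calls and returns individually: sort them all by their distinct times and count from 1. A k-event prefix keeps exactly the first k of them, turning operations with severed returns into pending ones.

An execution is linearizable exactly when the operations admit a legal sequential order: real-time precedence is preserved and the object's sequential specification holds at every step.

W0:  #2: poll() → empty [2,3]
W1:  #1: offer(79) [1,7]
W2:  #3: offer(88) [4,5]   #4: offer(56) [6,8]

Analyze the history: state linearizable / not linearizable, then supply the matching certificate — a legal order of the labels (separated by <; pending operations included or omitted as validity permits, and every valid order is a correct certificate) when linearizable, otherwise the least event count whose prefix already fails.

linearizable — witness: #2 < #1 < #3 < #4

step 1: #2 poll() → empty — queue <>
step 2: #1 offer(79) — queue <79>
step 3: #3 offer(88) — queue <79,88>
step 4: #4 offer(56) — queue <79,88,56>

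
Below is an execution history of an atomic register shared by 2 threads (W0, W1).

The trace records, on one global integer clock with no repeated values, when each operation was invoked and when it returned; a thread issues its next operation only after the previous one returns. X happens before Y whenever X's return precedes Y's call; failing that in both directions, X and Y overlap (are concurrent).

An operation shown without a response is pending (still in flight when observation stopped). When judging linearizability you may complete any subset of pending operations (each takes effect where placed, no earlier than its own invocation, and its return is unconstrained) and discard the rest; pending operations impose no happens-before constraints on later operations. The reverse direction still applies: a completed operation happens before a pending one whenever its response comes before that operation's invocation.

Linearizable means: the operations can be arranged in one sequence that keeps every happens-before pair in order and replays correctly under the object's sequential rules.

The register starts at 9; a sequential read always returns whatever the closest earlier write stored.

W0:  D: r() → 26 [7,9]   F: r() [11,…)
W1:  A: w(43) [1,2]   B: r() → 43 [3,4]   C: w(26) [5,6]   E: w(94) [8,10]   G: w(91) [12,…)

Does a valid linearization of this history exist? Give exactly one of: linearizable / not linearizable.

witness order: A, B, C, D, E
step 1: A w(43) — value 43
step 2: B r() → 43 — value 43
step 3: C w(26) — value 26
step 4: D r() → 26 — value 26
step 5: E w(94) — value 94

linearizable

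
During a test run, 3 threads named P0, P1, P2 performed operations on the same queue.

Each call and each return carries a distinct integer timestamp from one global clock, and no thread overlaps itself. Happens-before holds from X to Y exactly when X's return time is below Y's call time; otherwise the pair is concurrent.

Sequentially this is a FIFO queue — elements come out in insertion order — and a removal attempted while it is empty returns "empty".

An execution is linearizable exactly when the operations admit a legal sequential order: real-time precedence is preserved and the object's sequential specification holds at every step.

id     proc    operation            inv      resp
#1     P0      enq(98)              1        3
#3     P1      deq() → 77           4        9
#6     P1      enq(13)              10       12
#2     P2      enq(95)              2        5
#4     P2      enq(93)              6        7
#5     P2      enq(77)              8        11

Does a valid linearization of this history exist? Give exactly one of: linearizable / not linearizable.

events 1..8 are fine; event 9 — the response of #3 at time 9 — makes the prefix non-linearizable
every one of the 5 real-time-consistent orders over 4 completed queue ops fails the sequential spec
include/drop combinations of the 1 pending operation (#5) were all tried; none helps
take #1, #2, #3, #4 (pending dropped): step 3 already fails, because #3 deq() → 77 cannot occur there
take #1, #2, #4, #3 (pending dropped): step 4 already fails, because #3 deq() → 77 cannot occur there

not linearizable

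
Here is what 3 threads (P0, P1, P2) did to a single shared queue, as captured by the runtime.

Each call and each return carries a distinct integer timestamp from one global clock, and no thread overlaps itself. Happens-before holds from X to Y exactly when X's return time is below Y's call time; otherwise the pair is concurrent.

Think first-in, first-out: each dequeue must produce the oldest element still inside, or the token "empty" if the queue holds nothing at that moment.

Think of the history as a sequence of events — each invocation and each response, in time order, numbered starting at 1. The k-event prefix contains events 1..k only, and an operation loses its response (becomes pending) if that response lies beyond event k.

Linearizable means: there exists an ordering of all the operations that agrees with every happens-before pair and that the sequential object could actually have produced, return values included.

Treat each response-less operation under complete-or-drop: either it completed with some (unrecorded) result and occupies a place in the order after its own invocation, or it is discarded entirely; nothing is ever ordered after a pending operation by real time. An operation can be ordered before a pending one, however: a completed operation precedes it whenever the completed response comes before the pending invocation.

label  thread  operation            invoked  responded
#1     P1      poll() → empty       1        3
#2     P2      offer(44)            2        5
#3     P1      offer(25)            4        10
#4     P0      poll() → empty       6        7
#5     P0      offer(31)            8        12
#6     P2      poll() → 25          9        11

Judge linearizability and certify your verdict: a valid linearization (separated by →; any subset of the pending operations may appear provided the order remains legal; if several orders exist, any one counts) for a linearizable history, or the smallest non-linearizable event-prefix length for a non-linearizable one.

not linearizable — minimal violating prefix: 7 events

cut after 6 events: linearizable; cut after 7 events (#4 responds, time 7): not linearizable
every one of the 2 real-time-consistent orders over 3 completed queue ops fails the sequential spec
completion choices over the 1 pending operation (#3) were checked; none helps
for example #1, #2, #4 (pending dropped) fails at step 3: #4 poll() → empty is not legal there
for example #2, #1, #4 (pending dropped) fails at step 2: #1 poll() → empty is not legal there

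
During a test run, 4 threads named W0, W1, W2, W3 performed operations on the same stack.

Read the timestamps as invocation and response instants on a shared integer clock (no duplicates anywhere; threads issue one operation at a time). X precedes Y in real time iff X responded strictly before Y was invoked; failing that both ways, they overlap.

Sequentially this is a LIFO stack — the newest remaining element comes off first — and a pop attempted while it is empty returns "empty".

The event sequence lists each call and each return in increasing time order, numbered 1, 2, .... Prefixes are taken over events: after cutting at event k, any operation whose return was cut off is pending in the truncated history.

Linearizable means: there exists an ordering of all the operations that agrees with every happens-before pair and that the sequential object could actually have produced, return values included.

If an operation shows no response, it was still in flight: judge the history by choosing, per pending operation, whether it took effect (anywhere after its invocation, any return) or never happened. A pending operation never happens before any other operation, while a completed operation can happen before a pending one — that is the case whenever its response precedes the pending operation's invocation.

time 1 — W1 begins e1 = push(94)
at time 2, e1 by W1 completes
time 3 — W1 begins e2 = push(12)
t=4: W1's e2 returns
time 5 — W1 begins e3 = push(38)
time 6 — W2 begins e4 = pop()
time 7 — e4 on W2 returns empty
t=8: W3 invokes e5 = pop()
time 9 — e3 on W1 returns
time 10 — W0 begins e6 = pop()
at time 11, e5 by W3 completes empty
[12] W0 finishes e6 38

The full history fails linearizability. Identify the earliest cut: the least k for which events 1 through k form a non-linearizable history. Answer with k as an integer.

events 1..6 are linearizable, e.g. via e1, e2:
1. e1 push(94), leaving stack <94>
2. e2 push(12), leaving stack <94,12>
at event 7 (e4's time-7 response) nothing linearizes any more
completion choices over the 1 pending operation (e3) were checked; none helps
sample order e1, e2, e4 (pending dropped) stalls at step 3 — e4 pop() → empty has no legal effect

7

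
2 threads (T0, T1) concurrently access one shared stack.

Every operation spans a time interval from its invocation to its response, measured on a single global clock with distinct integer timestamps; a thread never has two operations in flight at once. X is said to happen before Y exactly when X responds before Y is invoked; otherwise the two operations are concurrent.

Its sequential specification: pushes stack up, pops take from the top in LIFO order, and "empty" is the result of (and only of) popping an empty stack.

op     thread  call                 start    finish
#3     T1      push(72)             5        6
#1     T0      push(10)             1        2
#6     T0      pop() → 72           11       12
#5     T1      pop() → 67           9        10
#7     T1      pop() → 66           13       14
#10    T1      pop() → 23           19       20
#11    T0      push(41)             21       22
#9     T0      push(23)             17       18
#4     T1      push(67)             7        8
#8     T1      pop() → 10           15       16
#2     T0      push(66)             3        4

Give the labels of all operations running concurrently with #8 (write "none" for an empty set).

#8 spans [15,16]; an op avoiding the whole window 15..16 is ordered, any other is concurrent
#1 [1,2]: before
#2 [3,4]: before
#3 [5,6]: before
#4 [7,8]: before
#5 [9,10]: before
#6 [11,12]: before
#7 [13,14]: before
#9 [17,18]: after
#10 [19,20]: after
#11 [21,22]: after

none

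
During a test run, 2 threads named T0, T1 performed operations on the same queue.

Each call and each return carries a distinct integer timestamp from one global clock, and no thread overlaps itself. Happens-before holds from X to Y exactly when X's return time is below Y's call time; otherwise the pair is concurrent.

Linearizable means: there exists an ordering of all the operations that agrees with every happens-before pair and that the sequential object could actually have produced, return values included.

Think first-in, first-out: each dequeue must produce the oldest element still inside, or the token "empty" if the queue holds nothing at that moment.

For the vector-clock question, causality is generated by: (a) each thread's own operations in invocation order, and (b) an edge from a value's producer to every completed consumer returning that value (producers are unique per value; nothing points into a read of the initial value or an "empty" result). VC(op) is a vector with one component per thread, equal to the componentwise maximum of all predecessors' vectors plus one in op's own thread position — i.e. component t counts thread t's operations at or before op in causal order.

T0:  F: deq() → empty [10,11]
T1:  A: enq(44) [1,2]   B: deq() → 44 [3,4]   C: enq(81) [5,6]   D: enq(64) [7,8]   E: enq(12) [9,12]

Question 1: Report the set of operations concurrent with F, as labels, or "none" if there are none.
E

F spans [10,11]; an op avoiding the whole window 10..11 is ordered, any other is concurrent
A [1,2]: before
B [3,4]: before
C [5,6]: before
D [7,8]: before
E [9,12]: concurrent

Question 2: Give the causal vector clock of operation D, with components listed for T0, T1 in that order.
(0, 4)

A, invoked 1, has no incoming edges; only T1's bump applies → (0, 1)
F, invoked 10, has no incoming edges; only T0's bump applies → (1, 0)
VC(B, invoked at 3): max of VC(A)=(0, 1), then +1 on thread T1 → (0, 2)
VC(C, invoked at 5): max of VC(B)=(0, 2), then +1 on thread T1 → (0, 3)
VC(D, invoked at 7): max of VC(C)=(0, 3), then +1 on thread T1 → (0, 4)
VC(E, invoked at 9): max of VC(D)=(0, 4), then +1 on thread T1 → (0, 5)
target: VC(D) = (0, 4)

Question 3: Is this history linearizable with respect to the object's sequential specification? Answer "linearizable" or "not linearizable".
not linearizable

prefix check: 1..10 passes, 1..11 fails once F's time-11 response joins
the sole real-time-consistent order of 5 completed operations fails the queue replay
every completion of the 1 pending operation (E) was checked; none linearizes
one such order, A, B, C, D, F (pending dropped), breaks at step 5 where F deq() → empty is illegal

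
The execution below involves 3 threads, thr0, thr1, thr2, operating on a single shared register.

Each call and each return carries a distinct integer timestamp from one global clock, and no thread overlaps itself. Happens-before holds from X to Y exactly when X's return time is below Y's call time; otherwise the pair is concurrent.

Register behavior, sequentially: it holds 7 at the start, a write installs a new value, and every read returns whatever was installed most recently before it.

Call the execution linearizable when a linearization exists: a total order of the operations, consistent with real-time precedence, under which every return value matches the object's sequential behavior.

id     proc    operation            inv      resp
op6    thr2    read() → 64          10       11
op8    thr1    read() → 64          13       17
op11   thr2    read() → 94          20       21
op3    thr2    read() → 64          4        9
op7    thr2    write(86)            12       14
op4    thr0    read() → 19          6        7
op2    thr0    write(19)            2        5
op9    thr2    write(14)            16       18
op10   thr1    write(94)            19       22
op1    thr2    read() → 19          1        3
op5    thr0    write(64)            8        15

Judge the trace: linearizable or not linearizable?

linearizable

witness order: op2, op1, op4, op5, op3, op6, op8, op7, op9, op10, op11
after step 1 (op2 write(19)): value 19
after step 2 (op1 read() → 19): value 19
after step 3 (op4 read() → 19): value 19
after step 4 (op5 write(64)): value 64
after step 5 (op3 read() → 64): value 64
after step 6 (op6 read() → 64): value 64
after step 7 (op8 read() → 64): value 64
after step 8 (op7 write(86)): value 86
after step 9 (op9 write(14)): value 14
after step 10 (op10 write(94)): value 94
after step 11 (op11 read() → 94): value 94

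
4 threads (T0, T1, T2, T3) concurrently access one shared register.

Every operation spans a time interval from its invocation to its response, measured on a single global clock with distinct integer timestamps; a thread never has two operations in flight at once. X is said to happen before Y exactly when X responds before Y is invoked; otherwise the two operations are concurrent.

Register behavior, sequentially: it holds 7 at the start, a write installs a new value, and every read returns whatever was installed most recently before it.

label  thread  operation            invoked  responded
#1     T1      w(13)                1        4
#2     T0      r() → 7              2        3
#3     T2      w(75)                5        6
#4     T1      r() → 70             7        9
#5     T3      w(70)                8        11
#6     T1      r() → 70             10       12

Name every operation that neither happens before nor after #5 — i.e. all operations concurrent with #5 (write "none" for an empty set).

#4, #6

#5 spans [8,11]: anything still running between times 8 and 11 counts as concurrent
#1 [1,4]: before
#2 [2,3]: before
#3 [5,6]: before
#4 [7,9]: concurrent
#6 [10,12]: concurrent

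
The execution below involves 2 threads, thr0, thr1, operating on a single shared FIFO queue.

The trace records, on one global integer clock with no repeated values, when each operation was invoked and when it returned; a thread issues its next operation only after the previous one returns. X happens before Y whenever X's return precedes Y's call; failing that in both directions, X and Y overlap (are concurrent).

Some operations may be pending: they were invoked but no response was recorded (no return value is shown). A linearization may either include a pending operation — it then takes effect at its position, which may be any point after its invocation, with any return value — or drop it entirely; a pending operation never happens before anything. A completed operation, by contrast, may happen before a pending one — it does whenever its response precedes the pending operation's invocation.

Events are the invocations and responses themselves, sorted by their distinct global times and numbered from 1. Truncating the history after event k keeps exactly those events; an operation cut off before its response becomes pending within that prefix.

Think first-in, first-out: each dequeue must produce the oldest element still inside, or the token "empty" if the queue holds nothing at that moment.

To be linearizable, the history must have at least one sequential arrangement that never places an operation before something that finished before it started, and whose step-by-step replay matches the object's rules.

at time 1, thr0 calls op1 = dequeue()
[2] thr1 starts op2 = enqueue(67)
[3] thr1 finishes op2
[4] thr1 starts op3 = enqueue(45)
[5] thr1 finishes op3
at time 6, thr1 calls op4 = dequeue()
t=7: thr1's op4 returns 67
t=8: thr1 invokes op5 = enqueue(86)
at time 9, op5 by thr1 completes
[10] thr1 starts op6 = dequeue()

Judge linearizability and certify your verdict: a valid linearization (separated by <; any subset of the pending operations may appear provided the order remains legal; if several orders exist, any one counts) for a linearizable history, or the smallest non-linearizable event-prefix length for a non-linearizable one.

1. op1 dequeue() (pending, included), leaving queue <>
2. op2 enqueue(67), leaving queue <67>
3. op3 enqueue(45), leaving queue <67,45>
4. op4 dequeue() → 67, leaving queue <45>
5. op5 enqueue(86), leaving queue <45,86>

linearizable — witness: op1 < op2 < op3 < op4 < op5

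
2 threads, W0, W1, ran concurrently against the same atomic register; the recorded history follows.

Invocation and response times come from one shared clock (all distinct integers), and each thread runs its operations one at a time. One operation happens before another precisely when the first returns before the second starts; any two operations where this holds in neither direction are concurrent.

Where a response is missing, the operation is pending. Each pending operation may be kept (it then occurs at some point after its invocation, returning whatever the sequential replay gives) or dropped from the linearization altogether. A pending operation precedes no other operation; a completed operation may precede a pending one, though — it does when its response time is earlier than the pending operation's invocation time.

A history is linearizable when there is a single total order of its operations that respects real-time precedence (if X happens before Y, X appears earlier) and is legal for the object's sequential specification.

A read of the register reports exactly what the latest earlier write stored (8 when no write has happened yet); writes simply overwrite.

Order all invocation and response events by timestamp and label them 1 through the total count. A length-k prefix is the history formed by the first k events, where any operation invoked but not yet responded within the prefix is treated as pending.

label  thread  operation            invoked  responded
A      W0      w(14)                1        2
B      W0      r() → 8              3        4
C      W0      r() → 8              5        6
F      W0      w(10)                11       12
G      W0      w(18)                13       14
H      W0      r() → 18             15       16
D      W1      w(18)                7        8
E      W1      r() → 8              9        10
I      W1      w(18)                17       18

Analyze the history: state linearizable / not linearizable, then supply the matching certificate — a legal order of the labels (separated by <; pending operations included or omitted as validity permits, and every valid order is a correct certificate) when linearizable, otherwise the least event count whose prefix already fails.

the violation lands at event 4, B's response at time 4: events 1..3 linearize, events 1..4 do not
the completed operations (2 total) allow one real-time order; the atomic register replay rejects it
sample order A, B stalls at step 2 — B r() → 8 has no legal effect

not linearizable — minimal violating prefix: 4 events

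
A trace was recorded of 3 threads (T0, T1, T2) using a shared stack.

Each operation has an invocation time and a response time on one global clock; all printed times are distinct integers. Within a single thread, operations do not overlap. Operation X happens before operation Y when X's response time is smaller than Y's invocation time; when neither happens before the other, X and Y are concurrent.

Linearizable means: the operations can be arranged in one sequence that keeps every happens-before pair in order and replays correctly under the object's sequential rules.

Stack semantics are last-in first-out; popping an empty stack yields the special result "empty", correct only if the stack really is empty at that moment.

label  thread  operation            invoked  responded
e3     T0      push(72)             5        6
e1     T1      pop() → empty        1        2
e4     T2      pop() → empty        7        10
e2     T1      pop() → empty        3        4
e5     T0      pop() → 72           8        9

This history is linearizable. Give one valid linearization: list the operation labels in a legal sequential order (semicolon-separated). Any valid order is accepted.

e1; e2; e3; e5; e4

after step 1 (e1 pop() → empty): stack <>
after step 2 (e2 pop() → empty): stack <>
after step 3 (e3 push(72)): stack <72>
after step 4 (e5 pop() → 72): stack <>
after step 5 (e4 pop() → empty): stack <>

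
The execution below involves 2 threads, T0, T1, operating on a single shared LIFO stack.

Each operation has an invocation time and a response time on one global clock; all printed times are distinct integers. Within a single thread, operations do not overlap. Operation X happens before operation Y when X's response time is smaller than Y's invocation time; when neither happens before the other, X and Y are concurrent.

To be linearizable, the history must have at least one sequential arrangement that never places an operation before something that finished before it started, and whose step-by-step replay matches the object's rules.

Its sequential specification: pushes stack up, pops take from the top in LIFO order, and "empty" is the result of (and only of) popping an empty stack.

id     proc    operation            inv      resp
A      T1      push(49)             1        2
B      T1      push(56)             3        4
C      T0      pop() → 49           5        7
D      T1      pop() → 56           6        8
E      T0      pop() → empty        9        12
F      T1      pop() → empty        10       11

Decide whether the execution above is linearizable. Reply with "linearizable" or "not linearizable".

linearizable

a witness: A, B, D, C, E, F
1. A push(49), leaving stack <49>
2. B push(56), leaving stack <49,56>
3. D pop() → 56, leaving stack <49>
4. C pop() → 49, leaving stack <>
5. E pop() → empty, leaving stack <>
6. F pop() → empty, leaving stack <>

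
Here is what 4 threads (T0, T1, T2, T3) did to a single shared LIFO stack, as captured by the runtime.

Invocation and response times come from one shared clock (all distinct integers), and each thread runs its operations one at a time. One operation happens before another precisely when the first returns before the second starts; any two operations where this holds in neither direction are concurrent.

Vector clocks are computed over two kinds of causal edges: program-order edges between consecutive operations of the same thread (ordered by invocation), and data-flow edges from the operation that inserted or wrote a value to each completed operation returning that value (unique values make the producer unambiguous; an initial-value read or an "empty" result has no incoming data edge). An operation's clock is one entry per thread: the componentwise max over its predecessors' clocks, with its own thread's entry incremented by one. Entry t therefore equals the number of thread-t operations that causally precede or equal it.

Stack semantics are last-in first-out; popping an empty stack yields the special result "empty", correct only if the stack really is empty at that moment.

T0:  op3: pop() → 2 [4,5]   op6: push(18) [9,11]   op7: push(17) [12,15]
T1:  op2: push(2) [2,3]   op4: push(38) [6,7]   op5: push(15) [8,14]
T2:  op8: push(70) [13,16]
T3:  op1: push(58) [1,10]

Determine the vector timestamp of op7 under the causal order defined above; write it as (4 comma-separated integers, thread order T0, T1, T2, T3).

(3, 1, 0, 0)

no predecessors for op1 (invoked 1): T3 increments from zero → (0, 0, 0, 1)
no predecessors for op8 (invoked 13): T2 increments from zero → (0, 0, 1, 0)
no predecessors for op2 (invoked 2): T1 increments from zero → (0, 1, 0, 0)
op4, invoked 6, takes VC(op2)=(0, 1, 0, 0) under max, adds 1 for T1 → (0, 2, 0, 0)
op3, invoked 4, takes VC(op2)=(0, 1, 0, 0) under max, adds 1 for T0 → (1, 1, 0, 0)
op5, invoked 8, takes VC(op4)=(0, 2, 0, 0) under max, adds 1 for T1 → (0, 3, 0, 0)
op6, invoked 9, takes VC(op3)=(1, 1, 0, 0) under max, adds 1 for T0 → (2, 1, 0, 0)
op7, invoked 12, takes VC(op6)=(2, 1, 0, 0) under max, adds 1 for T0 → (3, 1, 0, 0)
target: VC(op7) = (3, 1, 0, 0)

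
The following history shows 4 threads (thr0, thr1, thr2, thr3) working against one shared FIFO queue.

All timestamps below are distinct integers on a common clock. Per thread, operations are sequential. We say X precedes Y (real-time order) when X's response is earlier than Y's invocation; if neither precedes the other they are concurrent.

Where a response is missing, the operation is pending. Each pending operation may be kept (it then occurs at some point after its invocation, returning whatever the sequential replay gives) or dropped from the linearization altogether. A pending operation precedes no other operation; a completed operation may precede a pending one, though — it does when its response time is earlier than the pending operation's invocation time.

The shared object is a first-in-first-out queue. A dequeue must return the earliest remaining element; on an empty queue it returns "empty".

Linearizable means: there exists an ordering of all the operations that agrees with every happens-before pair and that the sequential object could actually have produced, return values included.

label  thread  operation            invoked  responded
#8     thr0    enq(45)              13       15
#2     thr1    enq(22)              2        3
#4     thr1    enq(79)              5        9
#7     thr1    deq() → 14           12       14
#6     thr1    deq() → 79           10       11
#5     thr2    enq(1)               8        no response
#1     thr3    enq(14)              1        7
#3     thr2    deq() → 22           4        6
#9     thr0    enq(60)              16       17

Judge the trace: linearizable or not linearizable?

one valid linearization: #2, #3, #4, #1, #5, #6, #7, #8, #9
step 1: #2 enq(22) — queue <22>
step 2: #3 deq() → 22 — queue <>
step 3: #4 enq(79) — queue <79>
step 4: #1 enq(14) — queue <79,14>
step 5: #5 enq(1) (pending, included) — queue <79,14,1>
step 6: #6 deq() → 79 — queue <14,1>
step 7: #7 deq() → 14 — queue <1>
step 8: #8 enq(45) — queue <1,45>
step 9: #9 enq(60) — queue <1,45,60>

linearizable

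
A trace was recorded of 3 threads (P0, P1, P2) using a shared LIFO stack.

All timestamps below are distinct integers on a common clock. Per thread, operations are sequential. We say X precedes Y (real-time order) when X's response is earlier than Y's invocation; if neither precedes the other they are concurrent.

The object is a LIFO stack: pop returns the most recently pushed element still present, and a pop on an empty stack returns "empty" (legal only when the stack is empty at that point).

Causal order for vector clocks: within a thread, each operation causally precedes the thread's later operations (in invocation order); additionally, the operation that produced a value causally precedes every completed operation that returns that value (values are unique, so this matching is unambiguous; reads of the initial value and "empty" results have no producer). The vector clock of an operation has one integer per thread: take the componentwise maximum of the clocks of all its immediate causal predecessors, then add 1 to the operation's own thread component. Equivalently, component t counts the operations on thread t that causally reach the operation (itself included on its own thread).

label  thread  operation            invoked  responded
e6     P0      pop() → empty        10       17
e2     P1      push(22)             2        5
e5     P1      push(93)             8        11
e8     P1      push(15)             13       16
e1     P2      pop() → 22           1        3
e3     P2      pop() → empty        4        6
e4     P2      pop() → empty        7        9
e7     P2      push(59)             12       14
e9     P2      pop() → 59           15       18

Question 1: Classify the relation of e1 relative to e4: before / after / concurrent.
before

e1 spans [1,3], e4 spans [7,9]
resp(e1)=3 < inv(e4)=7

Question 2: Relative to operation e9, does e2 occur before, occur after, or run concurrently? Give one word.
before

e2 spans [2,5], e9 spans [15,18]
resp(e2)=5 < inv(e9)=15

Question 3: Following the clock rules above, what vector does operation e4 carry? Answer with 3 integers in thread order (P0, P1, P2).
(0, 1, 3)

no predecessors for e2 (invoked 2): P1 increments from zero → (0, 1, 0)
no predecessors for e6 (invoked 10): P0 increments from zero → (1, 0, 0)
merge at e1 (invoked 1): VC(e2)=(0, 1, 0), own-thread bump on P2 → (0, 1, 1)
merge at e5 (invoked 8): VC(e2)=(0, 1, 0), own-thread bump on P1 → (0, 2, 0)
merge at e3 (invoked 4): VC(e1)=(0, 1, 1), own-thread bump on P2 → (0, 1, 2)
merge at e8 (invoked 13): VC(e5)=(0, 2, 0), own-thread bump on P1 → (0, 3, 0)
merge at e4 (invoked 7): VC(e3)=(0, 1, 2), own-thread bump on P2 → (0, 1, 3)
merge at e7 (invoked 12): VC(e4)=(0, 1, 3), own-thread bump on P2 → (0, 1, 4)
merge at e9 (invoked 15): VC(e7)=(0, 1, 4), own-thread bump on P2 → (0, 1, 5)
target: VC(e4) = (0, 1, 3)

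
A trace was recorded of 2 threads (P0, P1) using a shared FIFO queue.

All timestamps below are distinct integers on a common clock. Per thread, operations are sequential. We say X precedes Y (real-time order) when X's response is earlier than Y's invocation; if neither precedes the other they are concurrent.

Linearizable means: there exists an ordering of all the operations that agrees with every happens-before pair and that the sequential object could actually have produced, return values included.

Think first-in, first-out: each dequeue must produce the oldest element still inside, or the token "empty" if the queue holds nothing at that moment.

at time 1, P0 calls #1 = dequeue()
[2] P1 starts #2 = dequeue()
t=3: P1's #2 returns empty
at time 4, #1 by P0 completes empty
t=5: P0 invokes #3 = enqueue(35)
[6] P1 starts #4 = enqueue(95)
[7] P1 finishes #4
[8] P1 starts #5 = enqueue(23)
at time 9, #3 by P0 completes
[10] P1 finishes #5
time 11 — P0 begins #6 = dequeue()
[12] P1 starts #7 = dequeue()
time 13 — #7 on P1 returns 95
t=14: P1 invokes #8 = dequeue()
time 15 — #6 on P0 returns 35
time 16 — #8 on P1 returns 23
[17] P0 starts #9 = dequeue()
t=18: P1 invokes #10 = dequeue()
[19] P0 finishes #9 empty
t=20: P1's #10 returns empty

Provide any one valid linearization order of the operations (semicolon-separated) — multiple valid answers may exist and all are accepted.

step 1: #1 dequeue() → empty — queue <>
step 2: #2 dequeue() → empty — queue <>
step 3: #3 enqueue(35) — queue <35>
step 4: #4 enqueue(95) — queue <35,95>
step 5: #5 enqueue(23) — queue <35,95,23>
step 6: #6 dequeue() → 35 — queue <95,23>
step 7: #7 dequeue() → 95 — queue <23>
step 8: #8 dequeue() → 23 — queue <>
step 9: #9 dequeue() → empty — queue <>
step 10: #10 dequeue() → empty — queue <>

#1; #2; #3; #4; #5; #6; #7; #8; #9; #10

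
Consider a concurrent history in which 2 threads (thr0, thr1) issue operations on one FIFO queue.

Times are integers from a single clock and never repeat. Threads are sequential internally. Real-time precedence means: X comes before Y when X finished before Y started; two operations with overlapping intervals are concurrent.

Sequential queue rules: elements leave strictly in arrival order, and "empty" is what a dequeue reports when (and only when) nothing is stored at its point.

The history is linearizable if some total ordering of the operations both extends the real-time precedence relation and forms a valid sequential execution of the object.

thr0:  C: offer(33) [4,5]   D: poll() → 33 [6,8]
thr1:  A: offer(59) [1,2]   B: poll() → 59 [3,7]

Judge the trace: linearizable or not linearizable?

one valid linearization: A, B, C, D
after step 1 (A offer(59)): queue <59>
after step 2 (B poll() → 59): queue <>
after step 3 (C offer(33)): queue <33>
after step 4 (D poll() → 33): queue <>

linearizable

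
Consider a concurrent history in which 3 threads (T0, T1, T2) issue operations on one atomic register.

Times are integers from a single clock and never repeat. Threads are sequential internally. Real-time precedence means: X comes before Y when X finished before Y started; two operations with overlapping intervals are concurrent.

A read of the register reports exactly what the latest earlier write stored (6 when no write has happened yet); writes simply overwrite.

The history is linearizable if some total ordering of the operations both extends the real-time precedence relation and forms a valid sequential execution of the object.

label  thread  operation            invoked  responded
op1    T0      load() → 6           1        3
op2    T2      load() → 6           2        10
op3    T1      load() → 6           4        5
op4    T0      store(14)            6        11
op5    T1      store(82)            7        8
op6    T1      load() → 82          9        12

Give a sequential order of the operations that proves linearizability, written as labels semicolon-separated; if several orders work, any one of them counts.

1. op1 load() → 6, leaving value 6
2. op2 load() → 6, leaving value 6
3. op3 load() → 6, leaving value 6
4. op4 store(14), leaving value 14
5. op5 store(82), leaving value 82
6. op6 load() → 82, leaving value 82

op1; op2; op3; op4; op5; op6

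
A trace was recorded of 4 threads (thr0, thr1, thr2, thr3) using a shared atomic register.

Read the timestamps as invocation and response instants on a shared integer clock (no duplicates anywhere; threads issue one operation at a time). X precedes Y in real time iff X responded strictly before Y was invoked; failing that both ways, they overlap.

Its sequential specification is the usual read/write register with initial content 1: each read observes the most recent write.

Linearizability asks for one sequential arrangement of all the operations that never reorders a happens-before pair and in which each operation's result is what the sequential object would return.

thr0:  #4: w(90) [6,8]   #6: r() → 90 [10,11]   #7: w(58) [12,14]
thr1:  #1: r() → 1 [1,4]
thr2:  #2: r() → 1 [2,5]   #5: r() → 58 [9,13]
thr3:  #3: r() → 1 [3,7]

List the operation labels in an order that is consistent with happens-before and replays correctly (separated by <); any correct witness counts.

#1 < #2 < #3 < #4 < #6 < #7 < #5

step 1: #1 r() → 1 — value 1
step 2: #2 r() → 1 — value 1
step 3: #3 r() → 1 — value 1
step 4: #4 w(90) — value 90
step 5: #6 r() → 90 — value 90
step 6: #7 w(58) — value 58
step 7: #5 r() → 58 — value 58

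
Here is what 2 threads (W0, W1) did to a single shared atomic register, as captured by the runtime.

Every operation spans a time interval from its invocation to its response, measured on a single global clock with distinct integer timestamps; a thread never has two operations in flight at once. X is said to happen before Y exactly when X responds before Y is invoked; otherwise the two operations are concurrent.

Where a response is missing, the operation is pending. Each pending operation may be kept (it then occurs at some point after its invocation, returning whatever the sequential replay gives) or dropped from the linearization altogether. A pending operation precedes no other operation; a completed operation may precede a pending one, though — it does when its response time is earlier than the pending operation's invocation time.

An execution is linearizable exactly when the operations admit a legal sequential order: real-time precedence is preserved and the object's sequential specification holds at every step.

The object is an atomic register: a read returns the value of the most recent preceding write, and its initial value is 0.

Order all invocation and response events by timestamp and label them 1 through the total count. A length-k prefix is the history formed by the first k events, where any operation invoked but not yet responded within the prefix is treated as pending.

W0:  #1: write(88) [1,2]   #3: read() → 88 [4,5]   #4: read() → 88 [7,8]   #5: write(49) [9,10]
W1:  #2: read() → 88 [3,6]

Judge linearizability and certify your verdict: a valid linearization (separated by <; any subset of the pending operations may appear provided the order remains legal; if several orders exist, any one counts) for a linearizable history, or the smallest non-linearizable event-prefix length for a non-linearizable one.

step 1: #1 write(88) — value 88
step 2: #2 read() → 88 — value 88
step 3: #3 read() → 88 — value 88
step 4: #4 read() → 88 — value 88
step 5: #5 write(49) — value 49

linearizable — witness: #1 < #2 < #3 < #4 < #5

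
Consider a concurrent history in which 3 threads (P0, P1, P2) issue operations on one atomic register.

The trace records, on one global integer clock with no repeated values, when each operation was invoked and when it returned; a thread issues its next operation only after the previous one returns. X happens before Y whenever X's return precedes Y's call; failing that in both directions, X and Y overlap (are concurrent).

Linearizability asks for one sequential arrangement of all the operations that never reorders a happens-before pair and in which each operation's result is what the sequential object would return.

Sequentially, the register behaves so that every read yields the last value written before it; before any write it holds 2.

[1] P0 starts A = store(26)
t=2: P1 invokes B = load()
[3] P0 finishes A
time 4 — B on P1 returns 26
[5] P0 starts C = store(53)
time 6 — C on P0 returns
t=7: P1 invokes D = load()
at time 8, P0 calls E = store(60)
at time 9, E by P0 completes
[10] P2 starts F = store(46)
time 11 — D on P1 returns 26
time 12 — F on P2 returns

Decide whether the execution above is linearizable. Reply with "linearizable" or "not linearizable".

through event 10 a valid linearization exists; event 11 (D responding at time 11) ends that
the 5 completed operations admit 4 real-time orders; each fails the atomic register replay
no escape via the 1 pending operation (F): every completion choice fails
e.g. A, B, C, D, E (pending dropped): illegal at step 4, since D load() → 26 cannot apply there
e.g. A, B, C, E, D (pending dropped): illegal at step 5, since D load() → 26 cannot apply there

not linearizable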